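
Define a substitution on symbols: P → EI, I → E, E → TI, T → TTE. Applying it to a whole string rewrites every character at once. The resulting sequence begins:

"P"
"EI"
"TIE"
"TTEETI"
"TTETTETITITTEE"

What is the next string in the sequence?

Rewriting the 14 symbols of TTETTETITITTEE one by one yields TTE TTE TI TTE TTE TI TTE E TTE E TTE TTE TI TI; concatenated:

TTETTETITTETTETITTEETTEETTETTETITI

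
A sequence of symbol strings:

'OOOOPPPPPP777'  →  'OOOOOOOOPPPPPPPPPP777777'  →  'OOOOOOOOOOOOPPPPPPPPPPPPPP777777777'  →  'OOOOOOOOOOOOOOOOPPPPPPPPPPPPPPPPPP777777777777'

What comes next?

OOOOOOOOOOOOOOOOOOOOPPPPPPPPPPPPPPPPPPPPPP777777777777777

Each string has the form O^{4n} P^{4n+2} 7^{3n} (n = 1, 2, …).
Setting n = 5 gives 20, 22, 15 characters in each block.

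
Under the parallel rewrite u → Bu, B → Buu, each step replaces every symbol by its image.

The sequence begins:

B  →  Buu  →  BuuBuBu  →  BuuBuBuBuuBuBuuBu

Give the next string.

BuuBuBuBuuBuBuuBuBuuBuBuBuuBuBuuBuBuBuuBu

Replace each of the 17 characters of BuuBuBuBuuBuBuuBu in place — Buu Bu Bu Buu Bu Buu Bu Buu Bu Bu Buu Bu Buu Bu Bu Buu Bu — and concatenate.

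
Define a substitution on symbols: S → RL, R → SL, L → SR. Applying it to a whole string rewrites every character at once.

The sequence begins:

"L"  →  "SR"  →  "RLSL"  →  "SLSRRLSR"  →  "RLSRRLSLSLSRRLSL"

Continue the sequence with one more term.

φ(RLSRRLSLSLSRRLSL) expands symbol-by-symbol to SL SR RL SL SL SR RL SR RL SR RL SL SL SR RL SR; joining the 16 pieces gives the next term.

SLSRRLSLSLSRRLSRRLSRRLSLSLSRRLSR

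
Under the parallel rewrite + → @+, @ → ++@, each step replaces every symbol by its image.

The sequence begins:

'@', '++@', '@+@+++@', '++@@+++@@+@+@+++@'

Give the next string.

Rewriting the 17 symbols of ++@@+++@@+@+@+++@ one by one yields @+ @+ ++@ ++@ @+ @+ @+ ++@ ++@ @+ ++@ @+ ++@ @+ @+ @+ ++@; concatenated:

@+@+++@++@@+@+@+++@++@@+++@@+++@@+@+@+++@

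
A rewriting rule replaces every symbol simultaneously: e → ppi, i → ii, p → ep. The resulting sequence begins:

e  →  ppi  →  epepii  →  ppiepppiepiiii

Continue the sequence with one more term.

Rewriting the 14 symbols of ppiepppiepiiii one by one yields ep ep ii ppi ep ep ep ii ppi ep ii ii ii ii; concatenated:

epepiippiepepepiippiepiiiiiiii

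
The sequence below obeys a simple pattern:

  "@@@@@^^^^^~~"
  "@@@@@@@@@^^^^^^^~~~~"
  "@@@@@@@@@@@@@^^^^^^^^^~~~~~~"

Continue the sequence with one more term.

Term n consists of 4n+1 @'s, followed by 2n+3 ^'s, followed by 2n ~'s (n = 1, 2, …).
For the next term, n = 4, so the run lengths are 17, 11, 8.

@@@@@@@@@@@@@@@@@^^^^^^^^^^^~~~~~~~~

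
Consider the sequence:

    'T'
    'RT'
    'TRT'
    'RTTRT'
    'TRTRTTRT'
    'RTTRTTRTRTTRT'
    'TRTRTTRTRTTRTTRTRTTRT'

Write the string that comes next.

RTTRTTRTRTTRTTRTRTTRTRTTRTTRTRTTRT

Each term (from the third on) is the two preceding terms concatenated in order: term 3 = T·RT = TRT.
The next term joins RTTRTTRTRTTRT and TRTRTTRTRTTRTTRTRTTRT.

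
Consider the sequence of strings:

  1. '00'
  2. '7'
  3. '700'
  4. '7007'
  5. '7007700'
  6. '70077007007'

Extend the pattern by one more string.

700770070077007700

From term 3 onward, concatenate the last term with the second-to-last: 7·00 = 700, 700·7 = 7007, …
So term 7 is 70077007007·7007700.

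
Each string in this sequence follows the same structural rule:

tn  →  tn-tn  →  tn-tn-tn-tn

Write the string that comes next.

tn-tn-tn-tn-tn-tn-tn-tn

Every step duplicates the string with '-' between the halves.
One more doubling of tn-tn-tn-tn gives the answer.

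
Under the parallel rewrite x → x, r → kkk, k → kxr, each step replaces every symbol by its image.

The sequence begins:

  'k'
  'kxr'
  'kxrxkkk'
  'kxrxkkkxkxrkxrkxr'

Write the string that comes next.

Rewriting the 17 symbols of kxrxkkkxkxrkxrkxr one by one yields kxr x kkk x kxr kxr kxr x kxr x kkk kxr x kkk kxr x kkk; concatenated:

kxrxkkkxkxrkxrkxrxkxrxkkkkxrxkkkkxrxkkk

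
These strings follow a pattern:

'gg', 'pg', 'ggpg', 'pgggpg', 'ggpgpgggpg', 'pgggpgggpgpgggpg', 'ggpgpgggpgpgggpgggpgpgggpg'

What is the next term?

This is a Fibonacci-style word recurrence s(k) = s(k−2)·s(k−1): e.g. gg·pg = ggpg.
So term 8 is pgggpgggpgpgggpg·ggpgpgggpgpgggpgggpgpgggpg.

pgggpgggpgpgggpgggpgpgggpgpgggpgggpgpgggpg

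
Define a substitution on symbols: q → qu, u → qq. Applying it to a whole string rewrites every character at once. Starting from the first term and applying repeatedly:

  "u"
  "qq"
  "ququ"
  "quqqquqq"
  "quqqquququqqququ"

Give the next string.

Replace each of the 16 characters of quqqquququqqququ in place — qu qq qu qu qu qq qu qq qu qq qu qu qu qq qu qq — and concatenate.

quqqquququqqquqqquqqquququqqquqq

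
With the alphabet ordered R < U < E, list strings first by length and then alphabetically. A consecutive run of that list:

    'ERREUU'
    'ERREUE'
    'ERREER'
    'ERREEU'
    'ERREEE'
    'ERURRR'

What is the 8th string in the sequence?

Stepping forward 2 times from ERURRR: ERURRR → ERURRU, then the target.

ERURRE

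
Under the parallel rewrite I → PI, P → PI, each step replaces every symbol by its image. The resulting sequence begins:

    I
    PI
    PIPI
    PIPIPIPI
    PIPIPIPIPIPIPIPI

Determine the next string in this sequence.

PIPIPIPIPIPIPIPIPIPIPIPIPIPIPIPI

Applying the rule to each of the 16 symbols of PIPIPIPIPIPIPIPI gives the pieces PI PI PI PI PI PI PI PI PI PI PI PI PI PI PI PI, which concatenate to the answer.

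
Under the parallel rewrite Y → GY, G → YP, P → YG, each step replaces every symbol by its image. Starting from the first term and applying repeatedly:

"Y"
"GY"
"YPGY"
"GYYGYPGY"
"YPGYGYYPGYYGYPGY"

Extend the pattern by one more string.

GYYGYPGYYPGYGYYGYPGYGYYPGYYGYPGY

φ(YPGYGYYPGYYGYPGY) expands symbol-by-symbol to GY YG YP GY YP GY GY YG YP GY GY YP GY YG YP GY; joining the 16 pieces gives the next term.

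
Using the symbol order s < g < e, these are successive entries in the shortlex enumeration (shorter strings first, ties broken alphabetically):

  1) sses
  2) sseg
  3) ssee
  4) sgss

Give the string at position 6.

Advancing 2 positions from sgss through sgss → sgsg reaches term 6.

sgse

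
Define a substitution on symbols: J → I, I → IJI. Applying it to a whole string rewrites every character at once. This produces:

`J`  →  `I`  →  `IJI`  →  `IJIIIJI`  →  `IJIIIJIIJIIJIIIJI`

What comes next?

Rewriting the 17 symbols of IJIIIJIIJIIJIIIJI one by one yields IJI I IJI IJI IJI I IJI IJI I IJI IJI I IJI IJI IJI I IJI; concatenated:

IJIIIJIIJIIJIIIJIIJIIIJIIJIIIJIIJIIJIIIJI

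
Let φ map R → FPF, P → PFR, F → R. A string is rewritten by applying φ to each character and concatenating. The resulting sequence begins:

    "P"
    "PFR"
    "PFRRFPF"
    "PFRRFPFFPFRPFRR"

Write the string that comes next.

φ(PFRRFPFFPFRPFRR) expands symbol-by-symbol to PFR R FPF FPF R PFR R R PFR R FPF PFR R FPF FPF; joining the 15 pieces gives the next term.

PFRRFPFFPFRPFRRRPFRRFPFPFRRFPFFPF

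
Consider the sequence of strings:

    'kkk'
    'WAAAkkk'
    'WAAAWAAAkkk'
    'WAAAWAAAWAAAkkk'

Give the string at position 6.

Every step adds WAAA at the front: s(k+1) = WAAA·s(k).
From WAAAWAAAWAAAkkk, 2 further steps: WAAAWAAAWAAAkkk → WAAAWAAAWAAAWAAAkkk → (answer).

WAAAWAAAWAAAWAAAWAAAkkk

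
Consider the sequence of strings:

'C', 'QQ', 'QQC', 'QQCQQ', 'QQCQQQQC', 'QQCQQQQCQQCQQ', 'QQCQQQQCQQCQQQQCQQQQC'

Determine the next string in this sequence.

From term 3 onward, concatenate the last term with the second-to-last: QQ·C = QQC, QQC·QQ = QQCQQ, …
The next term joins QQCQQQQCQQCQQQQCQQQQC and QQCQQQQCQQCQQ.

QQCQQQQCQQCQQQQCQQQQCQQCQQQQCQQCQQ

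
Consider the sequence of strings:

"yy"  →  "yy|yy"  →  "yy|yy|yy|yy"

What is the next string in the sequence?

Each string is two copies of the previous one joined by '|'.
So the next term is two copies of yy|yy|yy|yy with '|' between the halves.

yy|yy|yy|yy|yy|yy|yy|yy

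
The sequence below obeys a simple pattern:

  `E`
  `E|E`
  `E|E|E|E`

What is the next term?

E|E|E|E|E|E|E|E

Each string is two copies of the previous one joined by '|'.
One more doubling of E|E|E|E gives the answer.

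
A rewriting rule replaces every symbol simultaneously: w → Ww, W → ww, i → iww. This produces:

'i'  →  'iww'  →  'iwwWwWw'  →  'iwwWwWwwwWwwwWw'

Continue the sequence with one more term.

iwwWwWwwwWwwwWwWwWwwwWwWwWwwwWw

Applying the rule to each of the 15 symbols of iwwWwWwwwWwwwWw gives the pieces iww Ww Ww ww Ww ww Ww Ww Ww ww Ww Ww Ww ww Ww, which concatenate to the answer.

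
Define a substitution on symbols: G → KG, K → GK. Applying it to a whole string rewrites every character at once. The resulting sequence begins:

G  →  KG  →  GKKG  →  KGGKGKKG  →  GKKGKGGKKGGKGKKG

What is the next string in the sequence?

KGGKGKKGGKKGKGGKGKKGKGGKKGGKGKKG

φ(GKKGKGGKKGGKGKKG) expands symbol-by-symbol to KG GK GK KG GK KG KG GK GK KG KG GK KG GK GK KG; joining the 16 pieces gives the next term.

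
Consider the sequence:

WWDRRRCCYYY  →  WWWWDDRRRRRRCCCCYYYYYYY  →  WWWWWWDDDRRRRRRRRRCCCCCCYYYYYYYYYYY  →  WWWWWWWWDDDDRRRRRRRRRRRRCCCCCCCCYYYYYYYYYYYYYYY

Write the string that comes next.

Term n consists of 2n W's, followed by n D's, followed by 3n R's, followed by 2n C's, followed by 4n-1 Y's (n = 1, 2, …).
Setting n = 5 gives 10, 5, 15, 10, 19 characters in each block.

WWWWWWWWWWDDDDDRRRRRRRRRRRRRRRCCCCCCCCCCYYYYYYYYYYYYYYYYYYY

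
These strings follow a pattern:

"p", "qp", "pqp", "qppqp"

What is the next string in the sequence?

pqpqppqp

This is a Fibonacci-style word recurrence s(k) = s(k−2)·s(k−1): e.g. p·qp = pqp.
Continuing: pqp · qppqp gives term 5.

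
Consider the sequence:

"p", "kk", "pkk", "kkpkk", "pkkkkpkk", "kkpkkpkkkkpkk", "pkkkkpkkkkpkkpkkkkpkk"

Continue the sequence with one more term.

kkpkkpkkkkpkkpkkkkpkkkkpkkpkkkkpkk

This is a Fibonacci-style word recurrence s(k) = s(k−2)·s(k−1): e.g. p·kk = pkk.
Continuing: kkpkkpkkkkpkk · pkkkkpkkkkpkkpkkkkpkk gives term 8.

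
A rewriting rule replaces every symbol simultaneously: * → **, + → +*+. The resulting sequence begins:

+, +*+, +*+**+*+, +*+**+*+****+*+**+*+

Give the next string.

+*+**+*+****+*+**+*+********+*+**+*+****+*+**+*+

Applying the rule to each of the 20 symbols of +*+**+*+****+*+**+*+ gives the pieces +*+ ** +*+ ** ** +*+ ** +*+ ** ** ** ** +*+ ** +*+ ** ** +*+ ** +*+, which concatenate to the answer.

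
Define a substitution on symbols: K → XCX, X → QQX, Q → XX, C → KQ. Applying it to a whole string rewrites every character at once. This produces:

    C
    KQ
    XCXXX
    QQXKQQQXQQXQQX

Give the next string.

Replace each of the 14 characters of QQXKQQQXQQXQQX in place — XX XX QQX XCX XX XX XX QQX XX XX QQX XX XX QQX — and concatenate.

XXXXQQXXCXXXXXXXQQXXXXXQQXXXXXQQX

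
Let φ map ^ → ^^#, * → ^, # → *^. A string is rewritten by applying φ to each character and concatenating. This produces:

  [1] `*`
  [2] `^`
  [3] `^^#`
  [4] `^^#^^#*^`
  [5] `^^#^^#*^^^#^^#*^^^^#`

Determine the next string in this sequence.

Replace each of the 20 characters of ^^#^^#*^^^#^^#*^^^^# in place — ^^# ^^# *^ ^^# ^^# *^ ^ ^^# ^^# ^^# *^ ^^# ^^# *^ ^ ^^# ^^# ^^# ^^# *^ — and concatenate.

^^#^^#*^^^#^^#*^^^^#^^#^^#*^^^#^^#*^^^^#^^#^^#^^#*^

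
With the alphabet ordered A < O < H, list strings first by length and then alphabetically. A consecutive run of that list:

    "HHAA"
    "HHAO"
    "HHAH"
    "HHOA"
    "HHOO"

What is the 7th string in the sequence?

Stepping forward 2 times from HHOO: HHOO → HHOH, then the target.

HHHA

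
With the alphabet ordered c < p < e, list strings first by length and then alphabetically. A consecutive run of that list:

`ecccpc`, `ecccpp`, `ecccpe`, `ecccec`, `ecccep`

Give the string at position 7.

Stepping forward 2 times from ecccep: ecccep → ecccee, then the target.

eccpcc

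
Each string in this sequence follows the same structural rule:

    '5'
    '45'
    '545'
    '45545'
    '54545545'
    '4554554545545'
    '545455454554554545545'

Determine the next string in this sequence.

Each term (from the third on) is the two preceding terms concatenated in order: term 3 = 5·45 = 545.
So term 8 is 4554554545545·545455454554554545545.

4554554545545545455454554554545545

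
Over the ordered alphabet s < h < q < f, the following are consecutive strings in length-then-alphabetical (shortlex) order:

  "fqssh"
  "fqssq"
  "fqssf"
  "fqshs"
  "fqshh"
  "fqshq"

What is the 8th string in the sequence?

fqsqs

Stepping forward 2 times from fqshq: fqshq → fqshf, then the target.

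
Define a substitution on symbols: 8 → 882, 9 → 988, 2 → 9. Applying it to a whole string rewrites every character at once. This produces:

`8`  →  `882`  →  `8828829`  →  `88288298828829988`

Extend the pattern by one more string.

φ(88288298828829988) expands symbol-by-symbol to 882 882 9 882 882 9 988 882 882 9 882 882 9 988 988 882 882; joining the 17 pieces gives the next term.

8828829882882998888288298828829988988882882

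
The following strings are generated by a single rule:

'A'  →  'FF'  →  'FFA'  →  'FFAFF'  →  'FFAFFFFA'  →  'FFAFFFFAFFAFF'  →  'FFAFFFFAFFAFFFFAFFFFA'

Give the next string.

This is a Fibonacci-style word recurrence s(k) = s(k−1)·s(k−2): e.g. FF·A = FFA.
Continuing: FFAFFFFAFFAFFFFAFFFFA · FFAFFFFAFFAFF gives term 8.

FFAFFFFAFFAFFFFAFFFFAFFAFFFFAFFAFF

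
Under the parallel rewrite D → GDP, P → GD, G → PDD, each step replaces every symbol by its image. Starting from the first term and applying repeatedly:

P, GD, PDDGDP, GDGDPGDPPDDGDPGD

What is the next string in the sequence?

PDDGDPPDDGDPGDPDDGDPGDGDGDPGDPPDDGDPGDPDDGDP

Replace each of the 16 characters of GDGDPGDPPDDGDPGD in place — PDD GDP PDD GDP GD PDD GDP GD GD GDP GDP PDD GDP GD PDD GDP — and concatenate.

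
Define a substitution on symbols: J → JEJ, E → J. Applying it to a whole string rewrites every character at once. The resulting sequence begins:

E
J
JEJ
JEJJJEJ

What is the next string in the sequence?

Rewriting each symbol of JEJJJEJ: J→JEJ, E→J, J→JEJ, J→JEJ, J→JEJ, E→J, J→JEJ, which concatenates to JEJ J JEJ JEJ JEJ J JEJ.

JEJJJEJJEJJEJJJEJ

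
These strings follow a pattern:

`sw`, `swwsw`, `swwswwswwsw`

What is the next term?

Each string is two copies of the previous one joined by 'w'.
Doubling swwswwswwsw with 'w' between the halves:

swwswwswwswwswwswwswwsw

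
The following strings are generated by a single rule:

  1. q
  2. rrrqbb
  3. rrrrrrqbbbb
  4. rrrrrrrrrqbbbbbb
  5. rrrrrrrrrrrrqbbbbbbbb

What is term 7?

rrrrrrrrrrrrrrrrrrqbbbbbbbbbbbb

s(k+1) = rrr·s(k)·bb, so each term gains rrr as a prefix and bb as a suffix.
From rrrrrrrrrrrrqbbbbbbbb, 2 further steps: rrrrrrrrrrrrqbbbbbbbb → rrrrrrrrrrrrrrrqbbbbbbbbbb → (answer).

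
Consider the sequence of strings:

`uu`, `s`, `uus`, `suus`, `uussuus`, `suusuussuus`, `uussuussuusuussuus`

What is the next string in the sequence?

suusuussuusuussuussuusuussuus

This is a Fibonacci-style word recurrence s(k) = s(k−2)·s(k−1): e.g. uu·s = uus.
The next term joins suusuussuus and uussuussuusuussuus.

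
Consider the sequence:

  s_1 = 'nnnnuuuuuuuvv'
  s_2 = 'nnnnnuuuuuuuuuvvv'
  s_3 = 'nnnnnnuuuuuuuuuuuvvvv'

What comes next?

nnnnnnnuuuuuuuuuuuuuvvvvv

Term n consists of n+1 n's, followed by 2n+1 u's, followed by n-1 v's, where the shown terms are n = 3, 4, 5.
Setting n = 6 gives 7, 13, 5 characters in each block.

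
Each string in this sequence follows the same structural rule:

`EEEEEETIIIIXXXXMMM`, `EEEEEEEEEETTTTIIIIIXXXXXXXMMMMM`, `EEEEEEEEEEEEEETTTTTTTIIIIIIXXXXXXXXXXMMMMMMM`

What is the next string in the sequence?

Term n consists of 4n+2 E's, followed by 3n-2 T's, followed by n+3 I's, followed by 3n+1 X's, followed by 2n+1 M's (n = 1, 2, …).
Setting n = 4 gives 18, 10, 7, 13, 9 characters in each block.

EEEEEEEEEEEEEEEEEETTTTTTTTTTIIIIIIIXXXXXXXXXXXXXMMMMMMMMM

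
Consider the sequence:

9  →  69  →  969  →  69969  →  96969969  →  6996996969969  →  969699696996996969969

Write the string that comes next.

6996996969969969699696996996969969

From term 3 onward, concatenate the second-to-last term with the last: 9·69 = 969, 69·969 = 69969, …
Continuing: 6996996969969 · 969699696996996969969 gives term 8.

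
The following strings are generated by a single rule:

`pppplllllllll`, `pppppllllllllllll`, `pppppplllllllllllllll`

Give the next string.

pppppppllllllllllllllllll

Each string has the form p^{n+1} l^{3n}, where the shown terms are n = 3, 4, 5.
At n = 6 the blocks have lengths 7, 18.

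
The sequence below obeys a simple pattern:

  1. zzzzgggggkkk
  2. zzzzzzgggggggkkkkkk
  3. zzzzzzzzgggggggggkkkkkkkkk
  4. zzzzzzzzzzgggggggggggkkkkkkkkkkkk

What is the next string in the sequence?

zzzzzzzzzzzzgggggggggggggkkkkkkkkkkkkkkk

The n-th term is 2n+2 z's then 2n+3 g's then 3n k's (n = 1, 2, …).
For the next term, n = 5, so the run lengths are 12, 13, 15.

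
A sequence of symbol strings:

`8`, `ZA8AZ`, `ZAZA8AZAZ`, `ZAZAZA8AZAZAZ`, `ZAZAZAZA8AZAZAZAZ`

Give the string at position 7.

ZAZAZAZAZAZA8AZAZAZAZAZAZ

s(k+1) = ZA·s(k)·AZ, so each term gains ZA as a prefix and AZ as a suffix.
From ZAZAZAZA8AZAZAZAZ, 2 further steps: ZAZAZAZA8AZAZAZAZ → ZAZAZAZAZA8AZAZAZAZAZ → (answer).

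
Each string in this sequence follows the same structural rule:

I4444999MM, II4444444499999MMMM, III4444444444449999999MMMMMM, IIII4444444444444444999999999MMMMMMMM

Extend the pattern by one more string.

IIIII4444444444444444444499999999999MMMMMMMMMM

The n-th term is n I's then 4n 4's then 2n+1 9's then 2n M's (n = 1, 2, …).
At n = 5 the blocks have lengths 5, 20, 11, 10.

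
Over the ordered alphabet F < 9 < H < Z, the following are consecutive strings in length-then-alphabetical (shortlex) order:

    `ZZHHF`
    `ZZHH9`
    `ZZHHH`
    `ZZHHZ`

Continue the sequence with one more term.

ZZHZF

The successor of ZZHHZ increments the rightmost position that isn't already Z and resets every position after it to F.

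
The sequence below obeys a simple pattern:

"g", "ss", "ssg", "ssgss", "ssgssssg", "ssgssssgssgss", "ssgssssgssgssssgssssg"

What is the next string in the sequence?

ssgssssgssgssssgssssgssgssssgssgss

From term 3 onward, concatenate the last term with the second-to-last: ss·g = ssg, ssg·ss = ssgss, …
So term 8 is ssgssssgssgssssgssssg·ssgssssgssgss.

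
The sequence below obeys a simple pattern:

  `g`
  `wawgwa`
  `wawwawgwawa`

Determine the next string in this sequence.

wawwawwawgwawawa

s(k+1) = waw·s(k)·wa, so each term gains waw as a prefix and wa as a suffix.
So the next term is waw·wawwawgwawa·wa.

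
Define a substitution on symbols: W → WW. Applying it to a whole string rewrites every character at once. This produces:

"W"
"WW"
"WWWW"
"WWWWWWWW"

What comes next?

WWWWWWWWWWWWWWWW

Expanding WWWWWWWW: W→WW, W→WW, W→WW, W→WW, W→WW, W→WW, W→WW, W→WW. Concatenated: WW WW WW WW WW WW WW WW.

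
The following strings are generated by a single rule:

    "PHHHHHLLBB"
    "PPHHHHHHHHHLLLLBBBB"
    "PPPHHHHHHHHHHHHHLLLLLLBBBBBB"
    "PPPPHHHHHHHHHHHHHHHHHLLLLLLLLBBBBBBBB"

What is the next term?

Term n consists of n P's, followed by 4n+1 H's, followed by 2n L's, followed by 2n B's (n = 1, 2, …).
For the next term, n = 5, so the run lengths are 5, 21, 10, 10.

PPPPPHHHHHHHHHHHHHHHHHHHHHLLLLLLLLLLBBBBBBBBBB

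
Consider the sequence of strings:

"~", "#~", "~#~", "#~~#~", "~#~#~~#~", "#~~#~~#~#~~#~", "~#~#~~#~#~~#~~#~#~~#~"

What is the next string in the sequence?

Each term (from the third on) is the two preceding terms concatenated in order: term 3 = ~·#~ = ~#~.
The next term joins #~~#~~#~#~~#~ and ~#~#~~#~#~~#~~#~#~~#~.

#~~#~~#~#~~#~~#~#~~#~#~~#~~#~#~~#~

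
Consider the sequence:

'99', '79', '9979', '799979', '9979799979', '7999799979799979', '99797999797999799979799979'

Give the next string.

Each term (from the third on) is the two preceding terms concatenated in order: term 3 = 99·79 = 9979.
So term 8 is 7999799979799979·99797999797999799979799979.

799979997979997999797999797999799979799979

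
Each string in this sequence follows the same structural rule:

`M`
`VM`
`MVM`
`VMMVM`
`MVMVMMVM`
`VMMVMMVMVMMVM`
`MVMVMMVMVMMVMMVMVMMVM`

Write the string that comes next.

VMMVMMVMVMMVMMVMVMMVMVMMVMMVMVMMVM

Each term (from the third on) is the two preceding terms concatenated in order: term 3 = M·VM = MVM.
The next term joins VMMVMMVMVMMVM and MVMVMMVMVMMVMMVMVMMVM.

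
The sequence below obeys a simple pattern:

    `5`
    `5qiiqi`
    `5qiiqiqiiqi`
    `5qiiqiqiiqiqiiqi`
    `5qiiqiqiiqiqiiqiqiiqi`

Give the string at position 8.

5qiiqiqiiqiqiiqiqiiqiqiiqiqiiqiqiiqi

Each term is the previous one with qiiqi appended.
From 5qiiqiqiiqiqiiqiqiiqi, 3 further steps: 5qiiqiqiiqiqiiqiqiiqi → 5qiiqiqiiqiqiiqiqiiqiqiiqi → 5qiiqiqiiqiqiiqiqiiqiqiiqiqiiqi → (answer).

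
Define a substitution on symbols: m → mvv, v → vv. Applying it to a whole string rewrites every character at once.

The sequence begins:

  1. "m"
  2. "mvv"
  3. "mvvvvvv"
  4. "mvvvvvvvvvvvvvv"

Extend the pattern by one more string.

Applying the rule to each of the 15 symbols of mvvvvvvvvvvvvvv gives the pieces mvv vv vv vv vv vv vv vv vv vv vv vv vv vv vv, which concatenate to the answer.

mvvvvvvvvvvvvvvvvvvvvvvvvvvvvvv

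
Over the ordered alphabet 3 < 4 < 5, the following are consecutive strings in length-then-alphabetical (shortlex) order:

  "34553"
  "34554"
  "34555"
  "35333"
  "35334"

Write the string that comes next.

Treat 35334 as a base-3 numeral over the given alphabet and add one, carrying through any trailing 5's.

35335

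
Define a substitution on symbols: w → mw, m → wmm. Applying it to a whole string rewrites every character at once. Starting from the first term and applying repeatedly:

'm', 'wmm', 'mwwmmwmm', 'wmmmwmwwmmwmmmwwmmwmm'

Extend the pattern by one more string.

mwwmmwmmwmmmwwmmmwmwwmmwmmmwwmmwmmwmmmwmwwmmwmmmwwmmwmm

Replace each of the 21 characters of wmmmwmwwmmwmmmwwmmwmm in place — mw wmm wmm wmm mw wmm mw mw wmm wmm mw wmm wmm wmm mw mw wmm wmm mw wmm wmm — and concatenate.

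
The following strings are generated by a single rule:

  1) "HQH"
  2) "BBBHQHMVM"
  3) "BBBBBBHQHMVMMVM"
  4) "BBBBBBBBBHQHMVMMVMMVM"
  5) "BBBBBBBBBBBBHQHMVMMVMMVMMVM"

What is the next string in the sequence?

Each term wraps the previous one in BBB on the left and MVM on the right.
Applying this once more to BBBBBBBBBBBBHQHMVMMVMMVMMVM:

BBBBBBBBBBBBBBBHQHMVMMVMMVMMVMMVM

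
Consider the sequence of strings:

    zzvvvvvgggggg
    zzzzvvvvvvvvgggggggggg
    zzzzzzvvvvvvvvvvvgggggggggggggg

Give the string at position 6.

zzzzzzzzzzzzvvvvvvvvvvvvvvvvvvvvgggggggggggggggggggggggggg

Each string has the form z^{2n} v^{3n+2} g^{4n+2} (n = 1, 2, …).
Setting n = 6 gives 12, 20, 26 characters in each block.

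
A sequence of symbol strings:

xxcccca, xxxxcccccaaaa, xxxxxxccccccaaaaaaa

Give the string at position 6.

xxxxxxxxxxxxcccccccccaaaaaaaaaaaaaaaa

Reading off run lengths: x runs 2, 4, 6; c runs 4, 5, 6; a runs 1, 4, 7 — each is linear in n (n = 1, 2, …).
At n = 6 the blocks have lengths 12, 9, 16.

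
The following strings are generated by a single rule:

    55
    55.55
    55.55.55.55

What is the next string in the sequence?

Every step duplicates the string with '.' between the halves.
Doubling 55.55.55.55 with '.' between the halves:

55.55.55.55.55.55.55.55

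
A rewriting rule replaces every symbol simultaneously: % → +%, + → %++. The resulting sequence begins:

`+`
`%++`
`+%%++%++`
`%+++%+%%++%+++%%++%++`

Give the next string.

+%%++%++%+++%%+++%+%%++%+++%%++%++%+++%+%%++%+++%%++%++

φ(%+++%+%%++%+++%%++%++) expands symbol-by-symbol to +% %++ %++ %++ +% %++ +% +% %++ %++ +% %++ %++ %++ +% +% %++ %++ +% %++ %++; joining the 21 pieces gives the next term.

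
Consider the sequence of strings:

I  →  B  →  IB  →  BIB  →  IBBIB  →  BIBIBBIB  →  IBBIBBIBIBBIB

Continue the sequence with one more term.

Each term (from the third on) is the two preceding terms concatenated in order: term 3 = I·B = IB.
So term 8 is BIBIBBIB·IBBIBBIBIBBIB.

BIBIBBIBIBBIBBIBIBBIB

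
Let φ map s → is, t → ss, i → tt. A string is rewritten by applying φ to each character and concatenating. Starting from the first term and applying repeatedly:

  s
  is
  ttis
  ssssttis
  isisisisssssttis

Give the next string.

Rewriting the 16 symbols of isisisisssssttis one by one yields tt is tt is tt is tt is is is is is ss ss tt is; concatenated:

ttisttisttisttisisisisisssssttis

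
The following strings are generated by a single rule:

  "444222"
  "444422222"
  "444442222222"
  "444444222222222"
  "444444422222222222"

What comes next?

444444442222222222222

Reading off run lengths: 4 runs 3, 4, 5, 6, 7; 2 runs 3, 5, 7, 9, 11 — each is linear in n, where the shown terms are n = 2, 3, 4, 5, 6.
At n = 7 the blocks have lengths 8, 13.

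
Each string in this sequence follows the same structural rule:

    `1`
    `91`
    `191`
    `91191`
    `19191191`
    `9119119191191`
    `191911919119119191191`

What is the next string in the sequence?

Each term (from the third on) is the two preceding terms concatenated in order: term 3 = 1·91 = 191.
So term 8 is 9119119191191·191911919119119191191.

9119119191191191911919119119191191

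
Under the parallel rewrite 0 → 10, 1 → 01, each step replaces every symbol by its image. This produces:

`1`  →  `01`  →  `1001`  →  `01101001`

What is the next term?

1001011001101001

Expanding 01101001: 0→10, 1→01, 1→01, 0→10, 1→01, 0→10, 0→10, 1→01. Concatenated: 10 01 01 10 01 10 10 01.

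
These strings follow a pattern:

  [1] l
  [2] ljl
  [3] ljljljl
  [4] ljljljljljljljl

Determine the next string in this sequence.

Each string is two copies of the previous one joined by 'j'.
One more doubling of ljljljljljljljl gives the answer.

ljljljljljljljljljljljljljljljl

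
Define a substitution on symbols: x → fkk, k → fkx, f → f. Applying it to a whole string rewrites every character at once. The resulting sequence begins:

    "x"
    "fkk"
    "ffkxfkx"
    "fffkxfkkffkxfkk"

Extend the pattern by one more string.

ffffkxfkkffkxfkxfffkxfkkffkxfkx

φ(fffkxfkkffkxfkk) expands symbol-by-symbol to f f f fkx fkk f fkx fkx f f fkx fkk f fkx fkx; joining the 15 pieces gives the next term.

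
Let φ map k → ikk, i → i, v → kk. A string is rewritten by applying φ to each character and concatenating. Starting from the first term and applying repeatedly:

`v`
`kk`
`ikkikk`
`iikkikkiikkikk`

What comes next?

Rewriting the 14 symbols of iikkikkiikkikk one by one yields i i ikk ikk i ikk ikk i i ikk ikk i ikk ikk; concatenated:

iiikkikkiikkikkiiikkikkiikkikk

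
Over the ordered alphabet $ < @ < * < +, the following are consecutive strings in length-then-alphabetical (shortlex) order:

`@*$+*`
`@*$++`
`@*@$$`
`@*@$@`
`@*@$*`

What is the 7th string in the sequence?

@*@@$

Continuing the enumeration 2 steps past @*@$*: @*@$* → @*@$+ → (answer).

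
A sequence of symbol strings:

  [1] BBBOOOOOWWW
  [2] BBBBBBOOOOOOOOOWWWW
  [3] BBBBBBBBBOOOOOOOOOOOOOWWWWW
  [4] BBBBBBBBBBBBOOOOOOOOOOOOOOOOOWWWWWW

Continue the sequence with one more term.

BBBBBBBBBBBBBBBOOOOOOOOOOOOOOOOOOOOOWWWWWWW

Each string has the form B^{3n} O^{4n+1} W^{n+2} (n = 1, 2, …).
For the next term, n = 5, so the run lengths are 15, 21, 7.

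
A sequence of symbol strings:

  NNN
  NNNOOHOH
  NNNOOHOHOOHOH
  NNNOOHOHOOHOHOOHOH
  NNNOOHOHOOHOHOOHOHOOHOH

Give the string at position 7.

Every step adds OOHOH to the end: s(k+1) = s(k)·OOHOH.
From NNNOOHOHOOHOHOOHOHOOHOH, 2 further steps: NNNOOHOHOOHOHOOHOHOOHOH → NNNOOHOHOOHOHOOHOHOOHOHOOHOH → (answer).

NNNOOHOHOOHOHOOHOHOOHOHOOHOHOOHOH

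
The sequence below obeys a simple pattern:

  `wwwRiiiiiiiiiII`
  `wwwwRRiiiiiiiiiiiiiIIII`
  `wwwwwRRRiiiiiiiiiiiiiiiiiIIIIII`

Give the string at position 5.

Term n consists of n+1 w's, followed by n-1 R's, followed by 4n+1 i's, followed by 2n-2 I's, where the shown terms are n = 2, 3, 4.
For term 5, n = 6, so the run lengths are 7, 5, 25, 10.

wwwwwwwRRRRRiiiiiiiiiiiiiiiiiiiiiiiiiIIIIIIIIII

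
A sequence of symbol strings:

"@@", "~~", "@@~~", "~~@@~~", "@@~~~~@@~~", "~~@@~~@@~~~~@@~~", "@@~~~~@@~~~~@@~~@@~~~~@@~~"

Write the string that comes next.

This is a Fibonacci-style word recurrence s(k) = s(k−2)·s(k−1): e.g. @@·~~ = @@~~.
So term 8 is ~~@@~~@@~~~~@@~~·@@~~~~@@~~~~@@~~@@~~~~@@~~.

~~@@~~@@~~~~@@~~@@~~~~@@~~~~@@~~@@~~~~@@~~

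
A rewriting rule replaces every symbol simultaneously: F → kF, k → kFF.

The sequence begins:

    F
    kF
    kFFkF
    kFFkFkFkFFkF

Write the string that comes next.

kFFkFkFkFFkFkFFkFkFFkFkFkFFkF

Rewriting each symbol of kFFkFkFkFFkF: k→kFF, F→kF, F→kF, k→kFF, F→kF, k→kFF, F→kF, k→kFF, F→kF, F→kF, k→kFF, F→kF, which concatenates to kFF kF kF kFF kF kFF kF kFF kF kF kFF kF.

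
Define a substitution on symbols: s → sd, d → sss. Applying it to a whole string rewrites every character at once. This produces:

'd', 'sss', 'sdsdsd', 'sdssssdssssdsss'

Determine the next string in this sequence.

sdssssdsdsdsdssssdsdsdsdssssdsdsd

Applying the rule to each of the 15 symbols of sdssssdssssdsss gives the pieces sd sss sd sd sd sd sss sd sd sd sd sss sd sd sd, which concatenate to the answer.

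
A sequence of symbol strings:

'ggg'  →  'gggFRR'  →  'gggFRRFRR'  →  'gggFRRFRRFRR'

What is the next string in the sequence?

The strings grow by a fixed suffix FRR each time.
Applying this once more to gggFRRFRRFRR:

gggFRRFRRFRRFRR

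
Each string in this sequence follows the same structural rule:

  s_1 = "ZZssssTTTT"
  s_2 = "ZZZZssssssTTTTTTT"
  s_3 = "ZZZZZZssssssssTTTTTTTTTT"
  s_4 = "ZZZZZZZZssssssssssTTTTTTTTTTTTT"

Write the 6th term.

ZZZZZZZZZZZZssssssssssssssTTTTTTTTTTTTTTTTTTT

Term n consists of 2n-2 Z's, followed by 2n s's, followed by 3n-2 T's, where the shown terms are n = 2, 3, 4, 5.
At n = 7 the blocks have lengths 12, 14, 19.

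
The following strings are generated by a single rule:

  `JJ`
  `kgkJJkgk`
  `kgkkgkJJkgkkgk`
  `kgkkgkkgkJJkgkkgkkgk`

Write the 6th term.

kgkkgkkgkkgkkgkJJkgkkgkkgkkgkkgk

s(k+1) = kgk·s(k)·kgk, so each term gains kgk as a prefix and kgk as a suffix.
From kgkkgkkgkJJkgkkgkkgk, 2 further steps: kgkkgkkgkJJkgkkgkkgk → kgkkgkkgkkgkJJkgkkgkkgkkgk → (answer).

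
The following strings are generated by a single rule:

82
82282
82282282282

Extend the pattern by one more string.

Each string is two copies of the previous one joined by '2'.
One more doubling of 82282282282 gives the answer.

82282282282282282282282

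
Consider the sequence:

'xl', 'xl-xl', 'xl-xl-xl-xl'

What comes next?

xl-xl-xl-xl-xl-xl-xl-xl

Every step duplicates the string with '-' between the halves.
So the next term is two copies of xl-xl-xl-xl with '-' between the halves.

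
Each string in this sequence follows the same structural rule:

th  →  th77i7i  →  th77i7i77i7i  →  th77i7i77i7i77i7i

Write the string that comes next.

Every step adds 77i7i to the end: s(k+1) = s(k)·77i7i.
So the next term is th77i7i77i7i77i7i·77i7i.

th77i7i77i7i77i7i77i7i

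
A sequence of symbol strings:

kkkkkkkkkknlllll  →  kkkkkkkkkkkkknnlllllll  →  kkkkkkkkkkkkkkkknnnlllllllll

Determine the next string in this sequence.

Term n consists of 3n+1 k's, followed by n-2 n's, followed by 2n-1 l's, where the shown terms are n = 3, 4, 5.
Setting n = 6 gives 19, 4, 11 characters in each block.

kkkkkkkkkkkkkkkkkkknnnnlllllllllll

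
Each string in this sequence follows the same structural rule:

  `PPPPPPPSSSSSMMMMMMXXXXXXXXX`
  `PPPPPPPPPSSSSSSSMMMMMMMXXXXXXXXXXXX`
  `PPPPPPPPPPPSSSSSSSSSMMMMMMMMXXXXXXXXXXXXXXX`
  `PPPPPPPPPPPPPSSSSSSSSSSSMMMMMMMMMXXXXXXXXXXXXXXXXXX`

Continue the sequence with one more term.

PPPPPPPPPPPPPPPSSSSSSSSSSSSSMMMMMMMMMMXXXXXXXXXXXXXXXXXXXXX

Each string has the form P^{2n+1} S^{2n-1} M^{n+3} X^{3n}, where the shown terms are n = 3, 4, 5, 6.
Setting n = 7 gives 15, 13, 10, 21 characters in each block.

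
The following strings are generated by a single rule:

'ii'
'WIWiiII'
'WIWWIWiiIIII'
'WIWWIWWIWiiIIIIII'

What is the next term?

WIWWIWWIWWIWiiIIIIIIII

Each term wraps the previous one in WIW on the left and II on the right.
One more step from WIWWIWWIWiiIIIIII gives the answer.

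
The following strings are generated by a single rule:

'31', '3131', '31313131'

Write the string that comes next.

s(k+1) = s(k)·s(k) — each term doubles the last.
Doubling 31313131:

3131313131313131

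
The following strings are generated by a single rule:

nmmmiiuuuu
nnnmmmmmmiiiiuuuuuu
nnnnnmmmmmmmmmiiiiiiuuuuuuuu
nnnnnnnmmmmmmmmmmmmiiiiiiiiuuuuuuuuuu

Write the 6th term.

nnnnnnnnnnnmmmmmmmmmmmmmmmmmmiiiiiiiiiiiiuuuuuuuuuuuuuu

Each string has the form n^{2n-1} m^{3n} i^{2n} u^{2n+2} (n = 1, 2, …).
For term 6, n = 6, so the run lengths are 11, 18, 12, 14.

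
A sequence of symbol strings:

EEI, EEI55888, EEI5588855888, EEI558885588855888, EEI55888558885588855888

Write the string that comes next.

EEI5588855888558885588855888

Each term is the previous one with 55888 appended.
So the next term is EEI55888558885588855888·55888.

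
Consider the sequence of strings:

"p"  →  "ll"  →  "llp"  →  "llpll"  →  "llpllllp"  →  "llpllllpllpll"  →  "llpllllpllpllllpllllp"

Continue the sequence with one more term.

llpllllpllpllllpllllpllpllllpllpll

This is a Fibonacci-style word recurrence s(k) = s(k−1)·s(k−2): e.g. ll·p = llp.
So term 8 is llpllllpllpllllpllllp·llpllllpllpll.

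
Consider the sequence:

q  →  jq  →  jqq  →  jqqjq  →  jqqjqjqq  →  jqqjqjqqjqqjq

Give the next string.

jqqjqjqqjqqjqjqqjqjqq

This is a Fibonacci-style word recurrence s(k) = s(k−1)·s(k−2): e.g. jq·q = jqq.
Continuing: jqqjqjqqjqqjq · jqqjqjqq gives term 7.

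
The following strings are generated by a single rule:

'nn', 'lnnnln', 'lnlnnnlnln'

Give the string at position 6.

Each term wraps the previous one in ln on the left and ln on the right.
From lnlnnnlnln, 3 further steps: lnlnnnlnln → lnlnlnnnlnlnln → lnlnlnlnnnlnlnlnln → (answer).

lnlnlnlnlnnnlnlnlnlnln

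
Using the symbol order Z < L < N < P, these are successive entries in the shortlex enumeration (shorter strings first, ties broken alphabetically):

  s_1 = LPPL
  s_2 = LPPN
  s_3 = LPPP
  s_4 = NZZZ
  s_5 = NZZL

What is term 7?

Advancing 2 positions from NZZL through NZZL → NZZN reaches term 7.

NZZP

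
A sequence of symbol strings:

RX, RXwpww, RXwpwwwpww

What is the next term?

The strings grow by a fixed suffix wpww each time.
Applying this once more to RXwpwwwpww:

RXwpwwwpwwwpww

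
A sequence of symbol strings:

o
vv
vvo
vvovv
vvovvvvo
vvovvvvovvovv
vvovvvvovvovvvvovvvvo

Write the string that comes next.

vvovvvvovvovvvvovvvvovvovvvvovvovv

This is a Fibonacci-style word recurrence s(k) = s(k−1)·s(k−2): e.g. vv·o = vvo.
So term 8 is vvovvvvovvovvvvovvvvo·vvovvvvovvovv.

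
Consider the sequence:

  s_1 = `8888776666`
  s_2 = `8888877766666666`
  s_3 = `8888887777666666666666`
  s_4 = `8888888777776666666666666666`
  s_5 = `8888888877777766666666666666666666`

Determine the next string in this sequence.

Each string has the form 8^{n+3} 7^{n+1} 6^{4n} (n = 1, 2, …).
For the next term, n = 6, so the run lengths are 9, 7, 24.

8888888887777777666666666666666666666666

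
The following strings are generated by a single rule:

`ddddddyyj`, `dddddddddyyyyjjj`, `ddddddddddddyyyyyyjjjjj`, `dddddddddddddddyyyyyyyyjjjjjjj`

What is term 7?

Term n consists of 3n+3 d's, followed by 2n y's, followed by 2n-1 j's (n = 1, 2, …).
Setting n = 7 gives 24, 14, 13 characters in each block.

ddddddddddddddddddddddddyyyyyyyyyyyyyyjjjjjjjjjjjjj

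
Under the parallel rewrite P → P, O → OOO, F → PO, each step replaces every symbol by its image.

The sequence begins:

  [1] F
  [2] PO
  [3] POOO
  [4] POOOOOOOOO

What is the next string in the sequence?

POOOOOOOOOOOOOOOOOOOOOOOOOOO

Expanding POOOOOOOOO: P→P, O→OOO, O→OOO, O→OOO, O→OOO, O→OOO, O→OOO, O→OOO, O→OOO, O→OOO. Concatenated: P OOO OOO OOO OOO OOO OOO OOO OOO OOO.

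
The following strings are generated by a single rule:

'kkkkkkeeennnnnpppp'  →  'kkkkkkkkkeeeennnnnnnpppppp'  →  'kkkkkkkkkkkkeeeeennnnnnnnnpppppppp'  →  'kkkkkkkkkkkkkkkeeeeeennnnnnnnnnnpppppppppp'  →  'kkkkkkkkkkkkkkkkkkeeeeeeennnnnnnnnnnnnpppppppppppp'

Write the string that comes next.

kkkkkkkkkkkkkkkkkkkkkeeeeeeeennnnnnnnnnnnnnnpppppppppppppp

Reading off run lengths: k runs 6, 9, 12, 15, 18; e runs 3, 4, 5, 6, 7; n runs 5, 7, 9, 11, 13; p runs 4, 6, 8, 10, 12 — each is linear in n, where the shown terms are n = 2, 3, 4, 5, 6.
At n = 7 the blocks have lengths 21, 8, 15, 14.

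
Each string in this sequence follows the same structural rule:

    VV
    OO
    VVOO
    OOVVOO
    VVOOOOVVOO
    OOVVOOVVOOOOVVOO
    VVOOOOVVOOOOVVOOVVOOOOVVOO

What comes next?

Each term (from the third on) is the two preceding terms concatenated in order: term 3 = VV·OO = VVOO.
So term 8 is OOVVOOVVOOOOVVOO·VVOOOOVVOOOOVVOOVVOOOOVVOO.

OOVVOOVVOOOOVVOOVVOOOOVVOOOOVVOOVVOOOOVVOO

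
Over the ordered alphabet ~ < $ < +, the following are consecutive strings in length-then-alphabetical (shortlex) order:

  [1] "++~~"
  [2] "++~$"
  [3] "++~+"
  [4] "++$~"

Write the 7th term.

Continuing the enumeration 3 steps past ++$~: ++$~ → ++$$ → ++$+ → (answer).

+++~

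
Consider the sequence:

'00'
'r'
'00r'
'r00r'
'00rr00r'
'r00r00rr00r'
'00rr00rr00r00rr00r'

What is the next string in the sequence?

Each term (from the third on) is the two preceding terms concatenated in order: term 3 = 00·r = 00r.
So term 8 is r00r00rr00r·00rr00rr00r00rr00r.

r00r00rr00r00rr00rr00r00rr00r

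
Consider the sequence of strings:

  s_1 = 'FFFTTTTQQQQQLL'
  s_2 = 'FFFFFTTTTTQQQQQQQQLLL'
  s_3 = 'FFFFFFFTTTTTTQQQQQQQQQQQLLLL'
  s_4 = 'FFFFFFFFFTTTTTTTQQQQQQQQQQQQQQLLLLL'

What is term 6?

Each string has the form F^{2n-1} T^{n+2} Q^{3n-1} L^{n}, where the shown terms are n = 2, 3, 4, 5.
At n = 7 the blocks have lengths 13, 9, 20, 7.

FFFFFFFFFFFFFTTTTTTTTTQQQQQQQQQQQQQQQQQQQQLLLLLLL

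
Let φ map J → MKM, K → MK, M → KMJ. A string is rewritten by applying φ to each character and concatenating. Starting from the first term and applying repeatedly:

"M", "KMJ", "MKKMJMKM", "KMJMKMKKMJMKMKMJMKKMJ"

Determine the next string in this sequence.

Replace each of the 21 characters of KMJMKMKKMJMKMKMJMKKMJ in place — MK KMJ MKM KMJ MK KMJ MK MK KMJ MKM KMJ MK KMJ MK KMJ MKM KMJ MK MK KMJ MKM — and concatenate.

MKKMJMKMKMJMKKMJMKMKKMJMKMKMJMKKMJMKKMJMKMKMJMKMKKMJMKM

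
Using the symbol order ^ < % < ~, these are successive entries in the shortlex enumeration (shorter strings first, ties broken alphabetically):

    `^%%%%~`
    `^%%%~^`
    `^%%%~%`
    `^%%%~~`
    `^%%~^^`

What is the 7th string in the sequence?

^%%~^~

Advancing 2 positions from ^%%~^^ through ^%%~^^ → ^%%~^% reaches term 7.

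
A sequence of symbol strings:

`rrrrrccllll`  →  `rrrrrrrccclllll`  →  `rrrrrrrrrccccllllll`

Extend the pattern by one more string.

rrrrrrrrrrrccccclllllll

Each string has the form r^{2n-1} c^{n-1} l^{n+1}, where the shown terms are n = 3, 4, 5.
At n = 6 the blocks have lengths 11, 5, 7.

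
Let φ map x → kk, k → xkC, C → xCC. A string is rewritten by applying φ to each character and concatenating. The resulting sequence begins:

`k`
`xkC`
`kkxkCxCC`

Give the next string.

xkCxkCkkxkCxCCkkxCCxCC

Rewriting each symbol of kkxkCxCC: k→xkC, k→xkC, x→kk, k→xkC, C→xCC, x→kk, C→xCC, C→xCC, which concatenates to xkC xkC kk xkC xCC kk xCC xCC.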